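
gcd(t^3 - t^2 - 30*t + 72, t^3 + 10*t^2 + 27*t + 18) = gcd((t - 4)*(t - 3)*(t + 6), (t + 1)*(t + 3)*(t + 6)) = t + 6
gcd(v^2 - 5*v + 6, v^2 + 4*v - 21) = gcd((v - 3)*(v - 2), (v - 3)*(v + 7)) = v - 3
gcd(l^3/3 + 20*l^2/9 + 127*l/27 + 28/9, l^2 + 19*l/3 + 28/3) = l + 7/3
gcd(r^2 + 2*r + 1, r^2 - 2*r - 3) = r + 1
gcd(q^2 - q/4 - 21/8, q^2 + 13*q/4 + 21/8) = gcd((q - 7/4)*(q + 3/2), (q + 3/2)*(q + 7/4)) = q + 3/2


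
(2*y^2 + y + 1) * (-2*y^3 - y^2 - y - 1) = -4*y^5 - 4*y^4 - 5*y^3 - 4*y^2 - 2*y - 1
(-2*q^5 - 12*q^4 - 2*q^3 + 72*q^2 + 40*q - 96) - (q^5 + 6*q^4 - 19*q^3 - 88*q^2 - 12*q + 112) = -3*q^5 - 18*q^4 + 17*q^3 + 160*q^2 + 52*q - 208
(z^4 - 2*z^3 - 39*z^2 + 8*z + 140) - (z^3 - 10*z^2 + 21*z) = z^4 - 3*z^3 - 29*z^2 - 13*z + 140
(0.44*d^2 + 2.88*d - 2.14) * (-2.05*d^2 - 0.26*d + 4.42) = -0.902*d^4 - 6.0184*d^3 + 5.583*d^2 + 13.286*d - 9.4588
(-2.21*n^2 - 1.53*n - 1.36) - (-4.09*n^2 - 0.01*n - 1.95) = 1.88*n^2 - 1.52*n + 0.59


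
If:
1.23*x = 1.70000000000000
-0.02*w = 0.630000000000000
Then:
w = -31.50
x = 1.38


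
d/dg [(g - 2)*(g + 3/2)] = 2*g - 1/2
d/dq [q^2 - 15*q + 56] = 2*q - 15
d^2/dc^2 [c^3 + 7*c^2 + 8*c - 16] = 6*c + 14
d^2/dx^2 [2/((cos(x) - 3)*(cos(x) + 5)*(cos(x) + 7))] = 2*(-346*(1 - cos(x)^2)^2 + 12*sin(x)^6 + 3*cos(x)^6 - 99*cos(x)^5 - 774*cos(x)^3 - 3957*cos(x)^2 + 681*cos(x) + 2226)/((cos(x) - 3)^3*(cos(x) + 5)^3*(cos(x) + 7)^3)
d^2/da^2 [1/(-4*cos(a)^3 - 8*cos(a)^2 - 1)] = 4*((3*cos(a) + 4)^2*(cos(4*a) - 1) - (3*cos(a) + 16*cos(2*a) + 9*cos(3*a))*(4*cos(a)^3 + 8*cos(a)^2 + 1)/4)/(4*cos(a)^3 + 8*cos(a)^2 + 1)^3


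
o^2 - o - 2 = (o - 2)*(o + 1)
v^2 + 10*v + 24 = (v + 4)*(v + 6)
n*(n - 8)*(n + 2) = n^3 - 6*n^2 - 16*n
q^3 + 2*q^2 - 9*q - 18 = (q - 3)*(q + 2)*(q + 3)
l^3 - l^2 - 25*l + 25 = (l - 5)*(l - 1)*(l + 5)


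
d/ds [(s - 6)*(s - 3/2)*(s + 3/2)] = 3*s^2 - 12*s - 9/4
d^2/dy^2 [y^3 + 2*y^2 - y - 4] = 6*y + 4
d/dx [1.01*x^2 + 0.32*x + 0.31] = 2.02*x + 0.32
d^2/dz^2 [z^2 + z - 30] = 2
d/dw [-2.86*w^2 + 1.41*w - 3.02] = 1.41 - 5.72*w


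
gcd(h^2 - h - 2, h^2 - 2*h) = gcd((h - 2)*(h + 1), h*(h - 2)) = h - 2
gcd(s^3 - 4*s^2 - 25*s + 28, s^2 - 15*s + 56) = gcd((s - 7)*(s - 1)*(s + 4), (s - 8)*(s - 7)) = s - 7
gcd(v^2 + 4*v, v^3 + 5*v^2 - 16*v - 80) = v + 4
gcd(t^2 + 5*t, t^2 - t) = t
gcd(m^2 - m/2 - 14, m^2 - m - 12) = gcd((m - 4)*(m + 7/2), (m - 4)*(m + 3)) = m - 4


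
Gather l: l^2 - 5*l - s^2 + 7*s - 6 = l^2 - 5*l - s^2 + 7*s - 6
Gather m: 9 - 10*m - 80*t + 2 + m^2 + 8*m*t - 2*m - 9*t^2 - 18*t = m^2 + m*(8*t - 12) - 9*t^2 - 98*t + 11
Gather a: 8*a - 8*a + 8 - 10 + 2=0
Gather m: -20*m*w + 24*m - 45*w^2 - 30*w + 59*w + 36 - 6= m*(24 - 20*w) - 45*w^2 + 29*w + 30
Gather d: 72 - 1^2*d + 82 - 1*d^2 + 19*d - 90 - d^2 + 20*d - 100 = -2*d^2 + 38*d - 36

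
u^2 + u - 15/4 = (u - 3/2)*(u + 5/2)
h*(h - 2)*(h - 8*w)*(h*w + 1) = h^4*w - 8*h^3*w^2 - 2*h^3*w + h^3 + 16*h^2*w^2 - 8*h^2*w - 2*h^2 + 16*h*w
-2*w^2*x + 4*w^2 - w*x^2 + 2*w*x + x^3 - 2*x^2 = (-2*w + x)*(w + x)*(x - 2)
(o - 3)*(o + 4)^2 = o^3 + 5*o^2 - 8*o - 48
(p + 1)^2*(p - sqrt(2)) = p^3 - sqrt(2)*p^2 + 2*p^2 - 2*sqrt(2)*p + p - sqrt(2)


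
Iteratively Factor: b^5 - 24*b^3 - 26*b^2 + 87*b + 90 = (b + 3)*(b^4 - 3*b^3 - 15*b^2 + 19*b + 30) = (b - 5)*(b + 3)*(b^3 + 2*b^2 - 5*b - 6) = (b - 5)*(b + 3)^2*(b^2 - b - 2) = (b - 5)*(b + 1)*(b + 3)^2*(b - 2)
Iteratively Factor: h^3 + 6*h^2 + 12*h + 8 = (h + 2)*(h^2 + 4*h + 4) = (h + 2)^2*(h + 2)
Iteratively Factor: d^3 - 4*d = (d - 2)*(d^2 + 2*d) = (d - 2)*(d + 2)*(d)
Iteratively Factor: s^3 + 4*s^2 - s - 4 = (s - 1)*(s^2 + 5*s + 4) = (s - 1)*(s + 4)*(s + 1)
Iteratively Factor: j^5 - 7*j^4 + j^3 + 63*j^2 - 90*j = (j)*(j^4 - 7*j^3 + j^2 + 63*j - 90) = j*(j - 3)*(j^3 - 4*j^2 - 11*j + 30) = j*(j - 3)*(j + 3)*(j^2 - 7*j + 10) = j*(j - 3)*(j - 2)*(j + 3)*(j - 5)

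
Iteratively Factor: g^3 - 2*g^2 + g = (g - 1)*(g^2 - g) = g*(g - 1)*(g - 1)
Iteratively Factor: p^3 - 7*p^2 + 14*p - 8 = (p - 4)*(p^2 - 3*p + 2) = (p - 4)*(p - 2)*(p - 1)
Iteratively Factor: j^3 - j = (j - 1)*(j^2 + j) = j*(j - 1)*(j + 1)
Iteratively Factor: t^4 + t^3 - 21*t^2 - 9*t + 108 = (t + 4)*(t^3 - 3*t^2 - 9*t + 27) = (t + 3)*(t + 4)*(t^2 - 6*t + 9) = (t - 3)*(t + 3)*(t + 4)*(t - 3)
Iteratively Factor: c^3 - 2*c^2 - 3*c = (c)*(c^2 - 2*c - 3) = c*(c - 3)*(c + 1)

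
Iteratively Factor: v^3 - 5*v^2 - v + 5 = (v - 1)*(v^2 - 4*v - 5) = (v - 1)*(v + 1)*(v - 5)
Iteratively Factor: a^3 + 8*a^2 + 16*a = (a + 4)*(a^2 + 4*a) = a*(a + 4)*(a + 4)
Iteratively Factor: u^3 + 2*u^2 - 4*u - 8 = (u + 2)*(u^2 - 4) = (u - 2)*(u + 2)*(u + 2)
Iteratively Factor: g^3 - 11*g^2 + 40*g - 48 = (g - 4)*(g^2 - 7*g + 12) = (g - 4)^2*(g - 3)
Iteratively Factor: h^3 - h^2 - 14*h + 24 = (h - 3)*(h^2 + 2*h - 8) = (h - 3)*(h - 2)*(h + 4)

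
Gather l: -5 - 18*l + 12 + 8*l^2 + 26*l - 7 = 8*l^2 + 8*l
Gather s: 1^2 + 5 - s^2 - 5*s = -s^2 - 5*s + 6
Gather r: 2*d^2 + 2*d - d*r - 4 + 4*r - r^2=2*d^2 + 2*d - r^2 + r*(4 - d) - 4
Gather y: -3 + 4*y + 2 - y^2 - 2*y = -y^2 + 2*y - 1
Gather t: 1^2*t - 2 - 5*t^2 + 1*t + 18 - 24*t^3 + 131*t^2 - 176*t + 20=-24*t^3 + 126*t^2 - 174*t + 36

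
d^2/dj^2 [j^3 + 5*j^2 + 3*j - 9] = 6*j + 10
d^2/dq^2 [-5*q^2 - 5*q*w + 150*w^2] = -10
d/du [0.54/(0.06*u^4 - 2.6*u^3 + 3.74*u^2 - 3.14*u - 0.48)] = (-0.1296*u^3 + 4.212*u^2 - 4.0392*u + 1.6956)/(-0.06*u^4 + 2.6*u^3 - 3.74*u^2 + 3.14*u + 0.48)^2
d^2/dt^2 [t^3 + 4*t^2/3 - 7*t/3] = 6*t + 8/3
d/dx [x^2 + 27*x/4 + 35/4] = 2*x + 27/4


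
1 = 1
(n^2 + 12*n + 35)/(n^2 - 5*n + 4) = (n^2 + 12*n + 35)/(n^2 - 5*n + 4)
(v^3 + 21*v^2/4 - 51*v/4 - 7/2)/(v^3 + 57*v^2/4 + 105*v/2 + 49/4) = (v - 2)/(v + 7)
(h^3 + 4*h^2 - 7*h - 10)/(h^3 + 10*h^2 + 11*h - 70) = (h + 1)/(h + 7)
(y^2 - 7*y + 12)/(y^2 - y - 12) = (y - 3)/(y + 3)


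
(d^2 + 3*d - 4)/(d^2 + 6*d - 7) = (d + 4)/(d + 7)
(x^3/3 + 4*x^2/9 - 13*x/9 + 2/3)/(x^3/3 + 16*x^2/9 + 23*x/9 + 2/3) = (3*x^2 - 5*x + 2)/(3*x^2 + 7*x + 2)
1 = 1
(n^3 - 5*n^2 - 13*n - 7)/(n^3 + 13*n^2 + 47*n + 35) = (n^2 - 6*n - 7)/(n^2 + 12*n + 35)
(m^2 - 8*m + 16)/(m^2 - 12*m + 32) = (m - 4)/(m - 8)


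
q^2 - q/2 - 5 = (q - 5/2)*(q + 2)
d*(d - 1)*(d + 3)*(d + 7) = d^4 + 9*d^3 + 11*d^2 - 21*d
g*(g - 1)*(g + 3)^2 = g^4 + 5*g^3 + 3*g^2 - 9*g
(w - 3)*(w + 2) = w^2 - w - 6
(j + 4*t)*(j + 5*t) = j^2 + 9*j*t + 20*t^2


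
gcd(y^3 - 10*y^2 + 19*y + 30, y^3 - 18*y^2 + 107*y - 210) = y^2 - 11*y + 30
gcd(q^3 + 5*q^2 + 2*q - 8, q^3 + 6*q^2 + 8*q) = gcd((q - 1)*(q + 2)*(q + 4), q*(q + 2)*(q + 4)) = q^2 + 6*q + 8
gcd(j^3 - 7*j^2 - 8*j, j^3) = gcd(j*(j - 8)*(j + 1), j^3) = j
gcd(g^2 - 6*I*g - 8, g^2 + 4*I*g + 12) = g - 2*I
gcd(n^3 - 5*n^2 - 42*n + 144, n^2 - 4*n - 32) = n - 8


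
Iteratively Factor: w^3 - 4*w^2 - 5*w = (w - 5)*(w^2 + w) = (w - 5)*(w + 1)*(w)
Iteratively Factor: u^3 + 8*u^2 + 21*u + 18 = (u + 2)*(u^2 + 6*u + 9) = (u + 2)*(u + 3)*(u + 3)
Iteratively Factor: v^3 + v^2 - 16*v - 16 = (v - 4)*(v^2 + 5*v + 4) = (v - 4)*(v + 1)*(v + 4)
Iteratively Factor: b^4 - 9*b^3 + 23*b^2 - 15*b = (b - 3)*(b^3 - 6*b^2 + 5*b) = (b - 3)*(b - 1)*(b^2 - 5*b) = b*(b - 3)*(b - 1)*(b - 5)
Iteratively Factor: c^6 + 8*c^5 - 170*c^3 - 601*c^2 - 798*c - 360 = (c + 3)*(c^5 + 5*c^4 - 15*c^3 - 125*c^2 - 226*c - 120) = (c - 5)*(c + 3)*(c^4 + 10*c^3 + 35*c^2 + 50*c + 24) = (c - 5)*(c + 3)^2*(c^3 + 7*c^2 + 14*c + 8) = (c - 5)*(c + 3)^2*(c + 4)*(c^2 + 3*c + 2) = (c - 5)*(c + 1)*(c + 3)^2*(c + 4)*(c + 2)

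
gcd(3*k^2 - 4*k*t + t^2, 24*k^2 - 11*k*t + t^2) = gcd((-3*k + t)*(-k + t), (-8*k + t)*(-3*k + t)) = -3*k + t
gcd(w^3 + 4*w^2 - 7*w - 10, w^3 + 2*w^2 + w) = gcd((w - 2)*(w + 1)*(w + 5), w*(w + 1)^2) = w + 1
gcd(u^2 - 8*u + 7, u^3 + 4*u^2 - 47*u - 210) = u - 7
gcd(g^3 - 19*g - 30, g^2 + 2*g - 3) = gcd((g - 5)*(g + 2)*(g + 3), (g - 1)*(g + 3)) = g + 3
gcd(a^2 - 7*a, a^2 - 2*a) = a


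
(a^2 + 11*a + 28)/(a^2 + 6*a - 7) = (a + 4)/(a - 1)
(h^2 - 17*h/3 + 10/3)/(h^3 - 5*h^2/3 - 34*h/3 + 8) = (h - 5)/(h^2 - h - 12)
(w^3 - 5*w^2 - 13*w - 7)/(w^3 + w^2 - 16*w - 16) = (w^2 - 6*w - 7)/(w^2 - 16)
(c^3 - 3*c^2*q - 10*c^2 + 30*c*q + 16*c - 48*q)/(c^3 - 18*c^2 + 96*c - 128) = (c - 3*q)/(c - 8)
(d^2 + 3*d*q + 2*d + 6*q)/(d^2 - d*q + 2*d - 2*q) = (-d - 3*q)/(-d + q)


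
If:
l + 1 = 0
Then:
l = -1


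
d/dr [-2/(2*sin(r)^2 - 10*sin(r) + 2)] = (2*sin(r) - 5)*cos(r)/(sin(r)^2 - 5*sin(r) + 1)^2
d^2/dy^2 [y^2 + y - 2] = 2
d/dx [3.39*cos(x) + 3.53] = -3.39*sin(x)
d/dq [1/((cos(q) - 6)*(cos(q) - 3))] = (2*cos(q) - 9)*sin(q)/((cos(q) - 6)^2*(cos(q) - 3)^2)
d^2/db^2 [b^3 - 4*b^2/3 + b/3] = 6*b - 8/3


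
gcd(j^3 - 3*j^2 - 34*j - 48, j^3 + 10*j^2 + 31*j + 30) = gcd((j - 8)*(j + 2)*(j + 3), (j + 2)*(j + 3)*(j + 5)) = j^2 + 5*j + 6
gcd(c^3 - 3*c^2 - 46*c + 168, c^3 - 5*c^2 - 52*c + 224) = c^2 + 3*c - 28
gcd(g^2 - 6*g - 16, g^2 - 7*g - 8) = g - 8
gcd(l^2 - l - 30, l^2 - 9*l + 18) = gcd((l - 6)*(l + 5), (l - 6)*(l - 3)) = l - 6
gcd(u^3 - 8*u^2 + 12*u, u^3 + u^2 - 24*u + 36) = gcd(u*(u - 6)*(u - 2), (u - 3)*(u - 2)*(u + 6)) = u - 2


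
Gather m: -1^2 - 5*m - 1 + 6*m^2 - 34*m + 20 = 6*m^2 - 39*m + 18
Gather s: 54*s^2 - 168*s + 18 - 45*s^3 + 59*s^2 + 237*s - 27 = -45*s^3 + 113*s^2 + 69*s - 9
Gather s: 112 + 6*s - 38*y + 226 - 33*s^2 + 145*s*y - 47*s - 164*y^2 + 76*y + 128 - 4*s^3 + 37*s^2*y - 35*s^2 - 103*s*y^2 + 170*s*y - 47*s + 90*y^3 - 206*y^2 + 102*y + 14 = -4*s^3 + s^2*(37*y - 68) + s*(-103*y^2 + 315*y - 88) + 90*y^3 - 370*y^2 + 140*y + 480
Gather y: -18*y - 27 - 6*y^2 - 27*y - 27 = -6*y^2 - 45*y - 54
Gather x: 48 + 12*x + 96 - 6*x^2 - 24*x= -6*x^2 - 12*x + 144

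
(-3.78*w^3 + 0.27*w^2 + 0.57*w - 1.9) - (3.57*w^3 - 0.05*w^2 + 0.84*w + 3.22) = -7.35*w^3 + 0.32*w^2 - 0.27*w - 5.12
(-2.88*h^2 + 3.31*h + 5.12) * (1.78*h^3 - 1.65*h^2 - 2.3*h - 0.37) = -5.1264*h^5 + 10.6438*h^4 + 10.2761*h^3 - 14.9954*h^2 - 13.0007*h - 1.8944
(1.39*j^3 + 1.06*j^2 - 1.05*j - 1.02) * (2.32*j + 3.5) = 3.2248*j^4 + 7.3242*j^3 + 1.274*j^2 - 6.0414*j - 3.57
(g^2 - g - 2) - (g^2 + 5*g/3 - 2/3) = -8*g/3 - 4/3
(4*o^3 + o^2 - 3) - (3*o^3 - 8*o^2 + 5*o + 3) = o^3 + 9*o^2 - 5*o - 6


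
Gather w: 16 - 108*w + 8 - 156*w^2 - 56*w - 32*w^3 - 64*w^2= -32*w^3 - 220*w^2 - 164*w + 24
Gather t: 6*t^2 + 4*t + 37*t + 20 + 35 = 6*t^2 + 41*t + 55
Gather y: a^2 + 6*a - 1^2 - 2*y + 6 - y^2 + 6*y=a^2 + 6*a - y^2 + 4*y + 5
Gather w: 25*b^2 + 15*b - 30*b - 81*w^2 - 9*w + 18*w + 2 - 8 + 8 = 25*b^2 - 15*b - 81*w^2 + 9*w + 2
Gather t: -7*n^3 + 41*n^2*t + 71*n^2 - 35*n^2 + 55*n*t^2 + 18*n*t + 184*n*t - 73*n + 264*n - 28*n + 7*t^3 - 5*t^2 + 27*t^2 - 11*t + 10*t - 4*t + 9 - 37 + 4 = -7*n^3 + 36*n^2 + 163*n + 7*t^3 + t^2*(55*n + 22) + t*(41*n^2 + 202*n - 5) - 24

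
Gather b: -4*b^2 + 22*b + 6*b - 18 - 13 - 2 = -4*b^2 + 28*b - 33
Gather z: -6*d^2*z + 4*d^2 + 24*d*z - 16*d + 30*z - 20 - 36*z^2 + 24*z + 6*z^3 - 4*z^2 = 4*d^2 - 16*d + 6*z^3 - 40*z^2 + z*(-6*d^2 + 24*d + 54) - 20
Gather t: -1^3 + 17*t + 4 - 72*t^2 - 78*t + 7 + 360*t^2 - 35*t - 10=288*t^2 - 96*t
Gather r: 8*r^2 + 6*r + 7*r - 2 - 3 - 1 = 8*r^2 + 13*r - 6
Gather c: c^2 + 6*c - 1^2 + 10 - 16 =c^2 + 6*c - 7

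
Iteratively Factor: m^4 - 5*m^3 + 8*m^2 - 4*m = (m)*(m^3 - 5*m^2 + 8*m - 4) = m*(m - 2)*(m^2 - 3*m + 2) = m*(m - 2)*(m - 1)*(m - 2)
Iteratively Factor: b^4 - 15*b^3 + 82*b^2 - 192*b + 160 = (b - 4)*(b^3 - 11*b^2 + 38*b - 40) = (b - 4)*(b - 2)*(b^2 - 9*b + 20) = (b - 5)*(b - 4)*(b - 2)*(b - 4)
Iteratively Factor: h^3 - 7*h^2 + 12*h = (h)*(h^2 - 7*h + 12) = h*(h - 4)*(h - 3)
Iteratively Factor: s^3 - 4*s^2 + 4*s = (s - 2)*(s^2 - 2*s) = (s - 2)^2*(s)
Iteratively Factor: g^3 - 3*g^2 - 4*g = (g - 4)*(g^2 + g) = g*(g - 4)*(g + 1)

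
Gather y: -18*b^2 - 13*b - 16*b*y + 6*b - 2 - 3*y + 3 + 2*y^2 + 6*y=-18*b^2 - 7*b + 2*y^2 + y*(3 - 16*b) + 1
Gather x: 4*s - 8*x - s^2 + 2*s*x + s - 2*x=-s^2 + 5*s + x*(2*s - 10)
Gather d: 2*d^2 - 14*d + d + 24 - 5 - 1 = 2*d^2 - 13*d + 18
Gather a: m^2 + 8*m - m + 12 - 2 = m^2 + 7*m + 10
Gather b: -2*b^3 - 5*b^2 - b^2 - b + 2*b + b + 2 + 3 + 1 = -2*b^3 - 6*b^2 + 2*b + 6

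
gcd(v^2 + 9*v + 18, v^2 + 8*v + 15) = v + 3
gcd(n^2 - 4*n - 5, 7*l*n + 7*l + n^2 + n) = n + 1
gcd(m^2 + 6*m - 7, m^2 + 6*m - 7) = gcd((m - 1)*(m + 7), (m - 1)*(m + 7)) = m^2 + 6*m - 7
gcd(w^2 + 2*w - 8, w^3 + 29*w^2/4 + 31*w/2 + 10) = w + 4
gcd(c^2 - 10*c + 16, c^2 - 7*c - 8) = c - 8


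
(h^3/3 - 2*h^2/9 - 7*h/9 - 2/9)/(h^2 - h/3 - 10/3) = (3*h^2 + 4*h + 1)/(3*(3*h + 5))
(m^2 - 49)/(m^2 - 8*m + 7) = (m + 7)/(m - 1)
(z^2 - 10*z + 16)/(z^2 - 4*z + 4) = (z - 8)/(z - 2)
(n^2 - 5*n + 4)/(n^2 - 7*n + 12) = (n - 1)/(n - 3)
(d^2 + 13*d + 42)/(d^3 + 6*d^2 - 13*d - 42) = (d + 6)/(d^2 - d - 6)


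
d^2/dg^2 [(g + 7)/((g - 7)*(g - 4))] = 2*(g^3 + 21*g^2 - 315*g + 959)/(g^6 - 33*g^5 + 447*g^4 - 3179*g^3 + 12516*g^2 - 25872*g + 21952)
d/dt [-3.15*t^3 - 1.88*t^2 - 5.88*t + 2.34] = -9.45*t^2 - 3.76*t - 5.88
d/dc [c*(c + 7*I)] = 2*c + 7*I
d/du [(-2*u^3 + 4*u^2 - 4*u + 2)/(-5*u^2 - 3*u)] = 2*(5*u^4 + 6*u^3 - 16*u^2 + 10*u + 3)/(u^2*(25*u^2 + 30*u + 9))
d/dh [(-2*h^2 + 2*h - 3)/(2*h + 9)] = 4*(-h^2 - 9*h + 6)/(4*h^2 + 36*h + 81)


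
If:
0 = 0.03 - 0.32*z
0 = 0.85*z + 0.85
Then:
No Solution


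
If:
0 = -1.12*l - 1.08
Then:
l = -0.96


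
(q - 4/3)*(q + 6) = q^2 + 14*q/3 - 8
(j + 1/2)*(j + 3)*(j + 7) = j^3 + 21*j^2/2 + 26*j + 21/2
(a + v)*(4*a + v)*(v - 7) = 4*a^2*v - 28*a^2 + 5*a*v^2 - 35*a*v + v^3 - 7*v^2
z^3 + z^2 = z^2*(z + 1)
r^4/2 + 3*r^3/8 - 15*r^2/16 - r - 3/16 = (r/2 + 1/2)*(r - 3/2)*(r + 1/4)*(r + 1)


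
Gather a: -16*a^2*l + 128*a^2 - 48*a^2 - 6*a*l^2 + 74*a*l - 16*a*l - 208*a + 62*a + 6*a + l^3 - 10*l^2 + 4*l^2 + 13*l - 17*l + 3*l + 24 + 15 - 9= a^2*(80 - 16*l) + a*(-6*l^2 + 58*l - 140) + l^3 - 6*l^2 - l + 30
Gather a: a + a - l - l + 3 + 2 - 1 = 2*a - 2*l + 4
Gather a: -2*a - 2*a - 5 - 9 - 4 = -4*a - 18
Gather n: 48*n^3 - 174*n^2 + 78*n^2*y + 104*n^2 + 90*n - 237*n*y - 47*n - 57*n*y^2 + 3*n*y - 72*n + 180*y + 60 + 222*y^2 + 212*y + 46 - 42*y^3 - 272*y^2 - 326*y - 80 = 48*n^3 + n^2*(78*y - 70) + n*(-57*y^2 - 234*y - 29) - 42*y^3 - 50*y^2 + 66*y + 26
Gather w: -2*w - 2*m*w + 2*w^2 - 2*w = 2*w^2 + w*(-2*m - 4)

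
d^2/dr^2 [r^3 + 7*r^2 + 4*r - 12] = 6*r + 14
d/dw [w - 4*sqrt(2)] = 1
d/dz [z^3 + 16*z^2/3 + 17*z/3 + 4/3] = 3*z^2 + 32*z/3 + 17/3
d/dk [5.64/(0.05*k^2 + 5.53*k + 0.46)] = (-0.564*k - 31.1892)/(0.05*k^2 + 5.53*k + 0.46)^2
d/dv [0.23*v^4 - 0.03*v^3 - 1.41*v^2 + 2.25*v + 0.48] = 0.92*v^3 - 0.09*v^2 - 2.82*v + 2.25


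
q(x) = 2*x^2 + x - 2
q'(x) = 4*x + 1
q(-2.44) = 7.47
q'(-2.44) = -8.76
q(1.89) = 7.03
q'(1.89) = 8.56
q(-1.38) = 0.43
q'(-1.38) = -4.52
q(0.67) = -0.43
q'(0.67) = 3.68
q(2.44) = 12.35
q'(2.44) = 10.76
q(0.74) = -0.16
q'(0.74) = 3.96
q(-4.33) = 31.17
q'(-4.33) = -16.32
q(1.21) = 2.14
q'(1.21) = 5.84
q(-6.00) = 64.00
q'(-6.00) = -23.00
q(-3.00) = 13.00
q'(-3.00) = -11.00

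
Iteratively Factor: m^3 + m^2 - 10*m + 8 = (m - 1)*(m^2 + 2*m - 8) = (m - 1)*(m + 4)*(m - 2)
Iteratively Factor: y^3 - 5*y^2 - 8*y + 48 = (y - 4)*(y^2 - y - 12) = (y - 4)^2*(y + 3)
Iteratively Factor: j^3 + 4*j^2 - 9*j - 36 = (j - 3)*(j^2 + 7*j + 12) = (j - 3)*(j + 4)*(j + 3)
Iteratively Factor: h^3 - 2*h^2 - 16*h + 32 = (h - 4)*(h^2 + 2*h - 8) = (h - 4)*(h + 4)*(h - 2)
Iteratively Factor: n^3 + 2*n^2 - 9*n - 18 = (n + 2)*(n^2 - 9) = (n + 2)*(n + 3)*(n - 3)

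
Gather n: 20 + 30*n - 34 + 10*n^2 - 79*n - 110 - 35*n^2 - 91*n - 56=-25*n^2 - 140*n - 180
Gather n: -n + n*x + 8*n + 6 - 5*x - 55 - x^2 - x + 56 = n*(x + 7) - x^2 - 6*x + 7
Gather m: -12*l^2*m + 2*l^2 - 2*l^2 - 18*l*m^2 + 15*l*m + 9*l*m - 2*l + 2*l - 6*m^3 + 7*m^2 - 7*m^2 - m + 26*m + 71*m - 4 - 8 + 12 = -18*l*m^2 - 6*m^3 + m*(-12*l^2 + 24*l + 96)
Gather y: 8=8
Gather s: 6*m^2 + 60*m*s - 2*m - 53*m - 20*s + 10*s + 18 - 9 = 6*m^2 - 55*m + s*(60*m - 10) + 9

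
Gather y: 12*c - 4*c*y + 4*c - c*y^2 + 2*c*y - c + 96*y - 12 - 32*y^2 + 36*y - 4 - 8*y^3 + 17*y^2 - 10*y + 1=15*c - 8*y^3 + y^2*(-c - 15) + y*(122 - 2*c) - 15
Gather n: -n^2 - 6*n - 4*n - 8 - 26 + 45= -n^2 - 10*n + 11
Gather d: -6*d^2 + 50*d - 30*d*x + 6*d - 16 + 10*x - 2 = -6*d^2 + d*(56 - 30*x) + 10*x - 18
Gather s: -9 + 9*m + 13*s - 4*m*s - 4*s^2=9*m - 4*s^2 + s*(13 - 4*m) - 9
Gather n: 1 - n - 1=-n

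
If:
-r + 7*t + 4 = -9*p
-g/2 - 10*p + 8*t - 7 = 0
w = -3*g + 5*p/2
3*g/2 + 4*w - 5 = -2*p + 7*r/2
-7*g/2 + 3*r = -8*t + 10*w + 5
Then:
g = -2434/30687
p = -24172/30687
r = -39804/10229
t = -1172/10229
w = -53128/30687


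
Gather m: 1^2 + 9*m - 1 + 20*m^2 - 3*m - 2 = 20*m^2 + 6*m - 2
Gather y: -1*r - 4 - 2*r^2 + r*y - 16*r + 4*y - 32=-2*r^2 - 17*r + y*(r + 4) - 36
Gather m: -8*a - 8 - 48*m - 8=-8*a - 48*m - 16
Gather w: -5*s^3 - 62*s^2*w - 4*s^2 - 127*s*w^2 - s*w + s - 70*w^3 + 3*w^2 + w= -5*s^3 - 4*s^2 + s - 70*w^3 + w^2*(3 - 127*s) + w*(-62*s^2 - s + 1)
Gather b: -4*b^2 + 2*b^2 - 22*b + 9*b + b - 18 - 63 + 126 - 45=-2*b^2 - 12*b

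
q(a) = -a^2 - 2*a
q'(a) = -2*a - 2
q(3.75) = -21.56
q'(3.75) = -9.50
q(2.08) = -8.49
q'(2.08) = -6.16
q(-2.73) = -1.99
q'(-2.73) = 3.46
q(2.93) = -14.44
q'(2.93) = -7.86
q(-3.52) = -5.35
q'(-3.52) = 5.04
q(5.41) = -40.09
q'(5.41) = -12.82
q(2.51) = -11.32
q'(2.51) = -7.02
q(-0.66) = 0.88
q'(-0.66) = -0.68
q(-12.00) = -120.00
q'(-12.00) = 22.00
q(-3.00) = -3.00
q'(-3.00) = 4.00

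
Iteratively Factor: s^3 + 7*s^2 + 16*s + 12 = (s + 2)*(s^2 + 5*s + 6) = (s + 2)^2*(s + 3)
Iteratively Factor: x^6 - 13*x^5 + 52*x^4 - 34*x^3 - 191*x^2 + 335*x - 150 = (x + 2)*(x^5 - 15*x^4 + 82*x^3 - 198*x^2 + 205*x - 75) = (x - 5)*(x + 2)*(x^4 - 10*x^3 + 32*x^2 - 38*x + 15) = (x - 5)*(x - 1)*(x + 2)*(x^3 - 9*x^2 + 23*x - 15) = (x - 5)^2*(x - 1)*(x + 2)*(x^2 - 4*x + 3) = (x - 5)^2*(x - 1)^2*(x + 2)*(x - 3)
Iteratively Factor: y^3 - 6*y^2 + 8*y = (y - 2)*(y^2 - 4*y) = y*(y - 2)*(y - 4)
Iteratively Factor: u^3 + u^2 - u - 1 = (u + 1)*(u^2 - 1) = (u + 1)^2*(u - 1)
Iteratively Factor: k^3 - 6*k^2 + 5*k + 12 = (k - 3)*(k^2 - 3*k - 4) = (k - 3)*(k + 1)*(k - 4)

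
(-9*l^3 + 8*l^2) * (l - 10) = -9*l^4 + 98*l^3 - 80*l^2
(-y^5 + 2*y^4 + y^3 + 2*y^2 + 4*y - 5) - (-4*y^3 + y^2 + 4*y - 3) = -y^5 + 2*y^4 + 5*y^3 + y^2 - 2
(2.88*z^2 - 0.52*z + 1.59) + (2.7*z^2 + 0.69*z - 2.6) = 5.58*z^2 + 0.17*z - 1.01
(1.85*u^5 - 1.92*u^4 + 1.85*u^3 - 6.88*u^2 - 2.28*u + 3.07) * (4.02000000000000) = 7.437*u^5 - 7.7184*u^4 + 7.437*u^3 - 27.6576*u^2 - 9.1656*u + 12.3414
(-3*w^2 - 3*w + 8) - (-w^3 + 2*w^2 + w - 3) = w^3 - 5*w^2 - 4*w + 11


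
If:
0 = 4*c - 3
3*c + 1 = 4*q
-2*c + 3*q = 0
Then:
No Solution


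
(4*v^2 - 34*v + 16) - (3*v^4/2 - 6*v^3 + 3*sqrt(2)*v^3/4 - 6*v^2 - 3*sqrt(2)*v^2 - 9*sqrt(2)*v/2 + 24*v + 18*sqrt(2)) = -3*v^4/2 - 3*sqrt(2)*v^3/4 + 6*v^3 + 3*sqrt(2)*v^2 + 10*v^2 - 58*v + 9*sqrt(2)*v/2 - 18*sqrt(2) + 16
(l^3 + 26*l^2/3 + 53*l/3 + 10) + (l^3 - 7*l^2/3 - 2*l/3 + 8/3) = 2*l^3 + 19*l^2/3 + 17*l + 38/3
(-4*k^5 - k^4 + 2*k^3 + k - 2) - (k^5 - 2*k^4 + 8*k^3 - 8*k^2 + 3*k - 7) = -5*k^5 + k^4 - 6*k^3 + 8*k^2 - 2*k + 5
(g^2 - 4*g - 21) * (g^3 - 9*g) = g^5 - 4*g^4 - 30*g^3 + 36*g^2 + 189*g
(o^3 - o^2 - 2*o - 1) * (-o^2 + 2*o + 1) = -o^5 + 3*o^4 + o^3 - 4*o^2 - 4*o - 1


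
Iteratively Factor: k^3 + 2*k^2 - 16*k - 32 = (k - 4)*(k^2 + 6*k + 8) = (k - 4)*(k + 4)*(k + 2)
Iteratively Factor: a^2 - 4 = (a - 2)*(a + 2)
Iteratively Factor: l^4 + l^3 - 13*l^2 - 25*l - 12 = (l + 3)*(l^3 - 2*l^2 - 7*l - 4) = (l + 1)*(l + 3)*(l^2 - 3*l - 4) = (l + 1)^2*(l + 3)*(l - 4)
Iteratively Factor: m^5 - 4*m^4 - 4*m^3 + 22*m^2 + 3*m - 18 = (m + 2)*(m^4 - 6*m^3 + 8*m^2 + 6*m - 9) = (m - 1)*(m + 2)*(m^3 - 5*m^2 + 3*m + 9) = (m - 1)*(m + 1)*(m + 2)*(m^2 - 6*m + 9) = (m - 3)*(m - 1)*(m + 1)*(m + 2)*(m - 3)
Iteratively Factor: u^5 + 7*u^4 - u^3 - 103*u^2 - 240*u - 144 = (u + 1)*(u^4 + 6*u^3 - 7*u^2 - 96*u - 144) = (u + 1)*(u + 4)*(u^3 + 2*u^2 - 15*u - 36) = (u - 4)*(u + 1)*(u + 4)*(u^2 + 6*u + 9) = (u - 4)*(u + 1)*(u + 3)*(u + 4)*(u + 3)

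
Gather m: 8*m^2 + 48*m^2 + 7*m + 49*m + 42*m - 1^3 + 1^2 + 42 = 56*m^2 + 98*m + 42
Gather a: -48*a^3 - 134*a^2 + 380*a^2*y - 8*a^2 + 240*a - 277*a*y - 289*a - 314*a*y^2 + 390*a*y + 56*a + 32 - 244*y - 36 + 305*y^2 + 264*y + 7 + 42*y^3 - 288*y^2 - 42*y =-48*a^3 + a^2*(380*y - 142) + a*(-314*y^2 + 113*y + 7) + 42*y^3 + 17*y^2 - 22*y + 3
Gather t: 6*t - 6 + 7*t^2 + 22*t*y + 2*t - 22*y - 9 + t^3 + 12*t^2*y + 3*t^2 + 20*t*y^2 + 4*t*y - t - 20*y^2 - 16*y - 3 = t^3 + t^2*(12*y + 10) + t*(20*y^2 + 26*y + 7) - 20*y^2 - 38*y - 18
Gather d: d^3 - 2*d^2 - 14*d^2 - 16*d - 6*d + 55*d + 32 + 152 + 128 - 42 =d^3 - 16*d^2 + 33*d + 270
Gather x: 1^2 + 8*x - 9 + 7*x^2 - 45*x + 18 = 7*x^2 - 37*x + 10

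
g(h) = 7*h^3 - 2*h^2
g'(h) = 21*h^2 - 4*h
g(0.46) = 0.26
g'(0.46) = 2.60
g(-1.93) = -57.77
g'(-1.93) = 85.94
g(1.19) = 8.96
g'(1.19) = 24.98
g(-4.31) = -597.59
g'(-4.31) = 407.34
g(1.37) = 14.25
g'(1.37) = 33.93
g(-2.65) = -144.31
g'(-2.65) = 158.07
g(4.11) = 452.20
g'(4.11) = 338.29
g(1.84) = 36.84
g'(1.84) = 63.74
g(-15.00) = -24075.00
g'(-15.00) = 4785.00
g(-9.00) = -5265.00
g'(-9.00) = 1737.00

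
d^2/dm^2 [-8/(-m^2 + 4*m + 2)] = 16*(m^2 - 4*m - 4*(m - 2)^2 - 2)/(-m^2 + 4*m + 2)^3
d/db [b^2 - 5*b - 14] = 2*b - 5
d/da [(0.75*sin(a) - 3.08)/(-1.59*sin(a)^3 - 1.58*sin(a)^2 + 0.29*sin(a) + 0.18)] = (2.385*sin(a)^3 - 13.5066*sin(a)^2 - 9.7328*sin(a) + 1.0282)*cos(a)/(2.5281*sin(a)^6 + 5.0244*sin(a)^5 + 1.5742*sin(a)^4 - 1.4888*sin(a)^3 - 0.4847*sin(a)^2 + 0.1044*sin(a) + 0.0324)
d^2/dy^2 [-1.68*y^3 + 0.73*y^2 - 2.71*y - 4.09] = 1.46 - 10.08*y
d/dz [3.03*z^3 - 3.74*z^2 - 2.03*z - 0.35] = 9.09*z^2 - 7.48*z - 2.03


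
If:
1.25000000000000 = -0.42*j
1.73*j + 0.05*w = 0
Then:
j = -2.98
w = 102.98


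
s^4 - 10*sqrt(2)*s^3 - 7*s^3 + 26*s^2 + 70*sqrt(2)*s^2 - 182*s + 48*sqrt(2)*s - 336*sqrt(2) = (s - 7)*(s - 8*sqrt(2))*(s - 3*sqrt(2))*(s + sqrt(2))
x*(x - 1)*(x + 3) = x^3 + 2*x^2 - 3*x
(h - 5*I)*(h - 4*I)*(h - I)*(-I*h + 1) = -I*h^4 - 9*h^3 + 19*I*h^2 - 9*h + 20*I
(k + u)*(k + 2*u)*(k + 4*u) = k^3 + 7*k^2*u + 14*k*u^2 + 8*u^3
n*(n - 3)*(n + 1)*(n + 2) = n^4 - 7*n^2 - 6*n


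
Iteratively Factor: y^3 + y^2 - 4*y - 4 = (y + 1)*(y^2 - 4) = (y - 2)*(y + 1)*(y + 2)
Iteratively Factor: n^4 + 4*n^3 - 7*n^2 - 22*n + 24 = (n + 3)*(n^3 + n^2 - 10*n + 8) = (n - 2)*(n + 3)*(n^2 + 3*n - 4) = (n - 2)*(n + 3)*(n + 4)*(n - 1)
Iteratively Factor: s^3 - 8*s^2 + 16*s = (s - 4)*(s^2 - 4*s) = s*(s - 4)*(s - 4)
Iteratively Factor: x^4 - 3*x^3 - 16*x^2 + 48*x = (x - 4)*(x^3 + x^2 - 12*x) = x*(x - 4)*(x^2 + x - 12) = x*(x - 4)*(x + 4)*(x - 3)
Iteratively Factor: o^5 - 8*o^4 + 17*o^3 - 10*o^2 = (o)*(o^4 - 8*o^3 + 17*o^2 - 10*o) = o*(o - 1)*(o^3 - 7*o^2 + 10*o) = o*(o - 5)*(o - 1)*(o^2 - 2*o) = o*(o - 5)*(o - 2)*(o - 1)*(o)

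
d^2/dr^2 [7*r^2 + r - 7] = 14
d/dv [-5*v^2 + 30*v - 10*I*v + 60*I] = -10*v + 30 - 10*I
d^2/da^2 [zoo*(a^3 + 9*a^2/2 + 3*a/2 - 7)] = zoo*(a + 1)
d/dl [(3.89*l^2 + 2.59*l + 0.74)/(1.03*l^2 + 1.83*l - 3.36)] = (4.451*l^2 - 27.6652*l - 10.0566)/(1.0609*l^4 + 3.7698*l^3 - 3.5727*l^2 - 12.2976*l + 11.2896)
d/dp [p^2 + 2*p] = 2*p + 2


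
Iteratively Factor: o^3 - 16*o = (o)*(o^2 - 16) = o*(o + 4)*(o - 4)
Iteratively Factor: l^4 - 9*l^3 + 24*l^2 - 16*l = (l)*(l^3 - 9*l^2 + 24*l - 16) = l*(l - 4)*(l^2 - 5*l + 4) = l*(l - 4)*(l - 1)*(l - 4)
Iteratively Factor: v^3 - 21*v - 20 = (v - 5)*(v^2 + 5*v + 4) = (v - 5)*(v + 4)*(v + 1)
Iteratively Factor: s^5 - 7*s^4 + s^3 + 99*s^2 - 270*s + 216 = (s - 3)*(s^4 - 4*s^3 - 11*s^2 + 66*s - 72) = (s - 3)*(s + 4)*(s^3 - 8*s^2 + 21*s - 18) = (s - 3)^2*(s + 4)*(s^2 - 5*s + 6) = (s - 3)^2*(s - 2)*(s + 4)*(s - 3)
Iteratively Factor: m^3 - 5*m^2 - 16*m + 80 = (m - 5)*(m^2 - 16) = (m - 5)*(m - 4)*(m + 4)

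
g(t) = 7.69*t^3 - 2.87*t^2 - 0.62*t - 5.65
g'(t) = 23.07*t^2 - 5.74*t - 0.62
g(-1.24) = -23.96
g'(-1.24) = 41.97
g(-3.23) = -292.73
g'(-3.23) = 258.61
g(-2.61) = -160.31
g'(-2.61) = 171.52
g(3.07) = 187.90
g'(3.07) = 199.19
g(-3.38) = -333.29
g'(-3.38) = 282.34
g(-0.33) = -6.03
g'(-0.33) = 3.79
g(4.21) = 514.69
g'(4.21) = 384.11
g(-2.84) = -203.19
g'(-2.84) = 201.75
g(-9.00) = -5838.55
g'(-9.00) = 1919.71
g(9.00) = 5362.31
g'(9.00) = 1816.39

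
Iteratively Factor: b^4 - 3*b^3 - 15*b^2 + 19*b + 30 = (b - 5)*(b^3 + 2*b^2 - 5*b - 6) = (b - 5)*(b + 1)*(b^2 + b - 6) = (b - 5)*(b - 2)*(b + 1)*(b + 3)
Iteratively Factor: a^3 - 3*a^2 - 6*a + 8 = (a - 1)*(a^2 - 2*a - 8) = (a - 1)*(a + 2)*(a - 4)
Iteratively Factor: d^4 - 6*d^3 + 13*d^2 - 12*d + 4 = (d - 2)*(d^3 - 4*d^2 + 5*d - 2) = (d - 2)^2*(d^2 - 2*d + 1) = (d - 2)^2*(d - 1)*(d - 1)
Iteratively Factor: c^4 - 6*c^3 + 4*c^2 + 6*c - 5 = (c + 1)*(c^3 - 7*c^2 + 11*c - 5) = (c - 1)*(c + 1)*(c^2 - 6*c + 5) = (c - 1)^2*(c + 1)*(c - 5)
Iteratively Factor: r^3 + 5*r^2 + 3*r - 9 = (r - 1)*(r^2 + 6*r + 9) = (r - 1)*(r + 3)*(r + 3)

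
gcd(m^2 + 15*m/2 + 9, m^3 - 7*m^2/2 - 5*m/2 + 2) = 1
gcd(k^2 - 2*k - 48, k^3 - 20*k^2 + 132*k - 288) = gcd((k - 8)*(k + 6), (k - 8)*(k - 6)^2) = k - 8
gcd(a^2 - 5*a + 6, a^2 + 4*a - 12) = a - 2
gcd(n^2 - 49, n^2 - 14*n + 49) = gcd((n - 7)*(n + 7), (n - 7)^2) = n - 7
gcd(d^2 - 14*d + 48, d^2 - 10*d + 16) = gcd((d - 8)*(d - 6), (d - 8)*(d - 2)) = d - 8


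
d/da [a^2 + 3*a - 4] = 2*a + 3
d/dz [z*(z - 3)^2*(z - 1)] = 4*z^3 - 21*z^2 + 30*z - 9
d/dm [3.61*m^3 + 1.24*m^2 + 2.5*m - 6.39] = 10.83*m^2 + 2.48*m + 2.5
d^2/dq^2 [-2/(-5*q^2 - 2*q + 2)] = 4*(-25*q^2 - 10*q + 4*(5*q + 1)^2 + 10)/(5*q^2 + 2*q - 2)^3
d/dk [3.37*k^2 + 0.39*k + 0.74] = 6.74*k + 0.39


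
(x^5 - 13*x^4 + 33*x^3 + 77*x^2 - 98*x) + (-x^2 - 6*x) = x^5 - 13*x^4 + 33*x^3 + 76*x^2 - 104*x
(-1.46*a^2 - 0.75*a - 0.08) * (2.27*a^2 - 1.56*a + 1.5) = -3.3142*a^4 + 0.5751*a^3 - 1.2016*a^2 - 1.0002*a - 0.12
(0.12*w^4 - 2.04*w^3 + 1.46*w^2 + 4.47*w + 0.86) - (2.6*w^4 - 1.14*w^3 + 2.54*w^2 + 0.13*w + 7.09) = -2.48*w^4 - 0.9*w^3 - 1.08*w^2 + 4.34*w - 6.23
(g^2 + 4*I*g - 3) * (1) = g^2 + 4*I*g - 3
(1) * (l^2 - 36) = l^2 - 36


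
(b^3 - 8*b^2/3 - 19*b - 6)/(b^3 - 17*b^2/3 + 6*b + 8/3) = (b^2 - 3*b - 18)/(b^2 - 6*b + 8)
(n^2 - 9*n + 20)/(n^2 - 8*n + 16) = (n - 5)/(n - 4)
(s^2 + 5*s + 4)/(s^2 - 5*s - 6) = (s + 4)/(s - 6)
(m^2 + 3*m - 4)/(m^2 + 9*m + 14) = (m^2 + 3*m - 4)/(m^2 + 9*m + 14)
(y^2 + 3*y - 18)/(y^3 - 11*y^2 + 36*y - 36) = (y + 6)/(y^2 - 8*y + 12)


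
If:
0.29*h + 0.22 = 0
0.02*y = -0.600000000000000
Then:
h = -0.76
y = -30.00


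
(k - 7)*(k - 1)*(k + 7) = k^3 - k^2 - 49*k + 49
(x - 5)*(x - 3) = x^2 - 8*x + 15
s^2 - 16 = (s - 4)*(s + 4)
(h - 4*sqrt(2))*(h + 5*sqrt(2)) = h^2 + sqrt(2)*h - 40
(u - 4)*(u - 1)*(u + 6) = u^3 + u^2 - 26*u + 24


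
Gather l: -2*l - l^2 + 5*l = -l^2 + 3*l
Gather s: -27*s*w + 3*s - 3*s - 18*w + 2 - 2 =-27*s*w - 18*w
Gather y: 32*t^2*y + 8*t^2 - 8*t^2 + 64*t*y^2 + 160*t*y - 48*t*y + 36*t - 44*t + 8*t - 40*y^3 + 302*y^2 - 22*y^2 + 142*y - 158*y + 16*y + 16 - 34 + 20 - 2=-40*y^3 + y^2*(64*t + 280) + y*(32*t^2 + 112*t)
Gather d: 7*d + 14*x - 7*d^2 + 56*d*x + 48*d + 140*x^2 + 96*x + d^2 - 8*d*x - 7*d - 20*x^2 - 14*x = -6*d^2 + d*(48*x + 48) + 120*x^2 + 96*x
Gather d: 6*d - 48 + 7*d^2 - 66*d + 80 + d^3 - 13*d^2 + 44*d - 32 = d^3 - 6*d^2 - 16*d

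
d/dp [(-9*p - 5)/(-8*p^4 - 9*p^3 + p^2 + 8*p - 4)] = (72*p^4 + 81*p^3 - 9*p^2 - 72*p - (9*p + 5)*(32*p^3 + 27*p^2 - 2*p - 8) + 36)/(8*p^4 + 9*p^3 - p^2 - 8*p + 4)^2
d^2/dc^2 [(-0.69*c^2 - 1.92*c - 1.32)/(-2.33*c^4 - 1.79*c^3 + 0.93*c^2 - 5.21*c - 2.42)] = (22.475646*c^8 + 142.348554*c^7 + 278.858844*c^6 + 76.59486*c^5 - 291.739122*c^4 - 255.234114*c^3 - 99.091476*c^2 - 46.75572*c + 37.268352)/(12.649337*c^12 + 29.153193*c^11 + 7.250028*c^10 + 67.31654*c^9 + 166.896108*c^8 + 47.545866*c^7 + 128.692758*c^6 + 311.373396*c^5 + 106.895439*c^4 + 102.515873*c^3 + 180.72681*c^2 + 91.535532*c + 14.172488)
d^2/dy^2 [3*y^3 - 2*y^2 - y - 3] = 18*y - 4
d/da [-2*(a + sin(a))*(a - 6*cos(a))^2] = 2*(a - 6*cos(a))*(-2*(a + sin(a))*(6*sin(a) + 1) - (a - 6*cos(a))*(cos(a) + 1))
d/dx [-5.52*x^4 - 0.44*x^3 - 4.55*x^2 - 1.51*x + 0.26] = -22.08*x^3 - 1.32*x^2 - 9.1*x - 1.51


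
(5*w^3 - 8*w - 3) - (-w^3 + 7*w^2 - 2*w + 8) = 6*w^3 - 7*w^2 - 6*w - 11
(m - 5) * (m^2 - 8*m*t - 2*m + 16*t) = m^3 - 8*m^2*t - 7*m^2 + 56*m*t + 10*m - 80*t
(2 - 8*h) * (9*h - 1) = -72*h^2 + 26*h - 2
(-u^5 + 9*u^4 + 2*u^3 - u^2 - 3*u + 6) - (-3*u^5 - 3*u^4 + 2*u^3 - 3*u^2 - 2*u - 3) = 2*u^5 + 12*u^4 + 2*u^2 - u + 9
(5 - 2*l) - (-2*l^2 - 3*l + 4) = 2*l^2 + l + 1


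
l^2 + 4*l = l*(l + 4)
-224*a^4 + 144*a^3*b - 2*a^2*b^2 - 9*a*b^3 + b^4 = (-7*a + b)*(-4*a + b)*(-2*a + b)*(4*a + b)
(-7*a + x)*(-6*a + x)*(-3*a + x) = -126*a^3 + 81*a^2*x - 16*a*x^2 + x^3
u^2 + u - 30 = (u - 5)*(u + 6)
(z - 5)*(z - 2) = z^2 - 7*z + 10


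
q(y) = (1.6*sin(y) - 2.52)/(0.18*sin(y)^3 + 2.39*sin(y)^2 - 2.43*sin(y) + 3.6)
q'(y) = (1.6*sin(y) - 2.52)*(-0.54*sin(y)^2*cos(y) - 4.78*sin(y)*cos(y) + 2.43*cos(y))/(0.18*sin(y)^3 + 2.39*sin(y)^2 - 2.43*sin(y) + 3.6)^2 + 1.6*cos(y)/(0.18*sin(y)^3 + 2.39*sin(y)^2 - 2.43*sin(y) + 3.6)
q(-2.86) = -0.67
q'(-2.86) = 0.19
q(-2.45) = -0.58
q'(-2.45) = 0.19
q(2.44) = -0.48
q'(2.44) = -0.50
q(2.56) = -0.54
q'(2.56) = -0.50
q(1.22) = -0.28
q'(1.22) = 0.22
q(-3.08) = -0.70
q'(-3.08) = 0.08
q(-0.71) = -0.58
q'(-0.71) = -0.18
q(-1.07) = -0.53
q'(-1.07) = -0.11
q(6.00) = -0.67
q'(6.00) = -0.19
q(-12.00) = -0.55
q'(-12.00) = 0.49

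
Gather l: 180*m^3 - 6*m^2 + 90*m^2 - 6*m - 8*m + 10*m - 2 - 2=180*m^3 + 84*m^2 - 4*m - 4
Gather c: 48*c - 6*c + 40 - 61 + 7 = 42*c - 14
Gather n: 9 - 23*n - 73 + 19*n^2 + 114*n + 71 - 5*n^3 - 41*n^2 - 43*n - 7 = -5*n^3 - 22*n^2 + 48*n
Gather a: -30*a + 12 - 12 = -30*a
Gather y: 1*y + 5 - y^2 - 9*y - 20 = -y^2 - 8*y - 15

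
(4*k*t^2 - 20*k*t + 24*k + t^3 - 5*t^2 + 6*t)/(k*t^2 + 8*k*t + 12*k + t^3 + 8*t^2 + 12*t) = (4*k*t^2 - 20*k*t + 24*k + t^3 - 5*t^2 + 6*t)/(k*t^2 + 8*k*t + 12*k + t^3 + 8*t^2 + 12*t)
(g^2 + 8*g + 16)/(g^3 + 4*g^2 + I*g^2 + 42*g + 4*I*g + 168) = (g + 4)/(g^2 + I*g + 42)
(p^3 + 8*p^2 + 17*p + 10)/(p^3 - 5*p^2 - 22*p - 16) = (p + 5)/(p - 8)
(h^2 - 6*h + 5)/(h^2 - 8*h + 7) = (h - 5)/(h - 7)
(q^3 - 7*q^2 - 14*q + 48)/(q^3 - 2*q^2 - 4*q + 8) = (q^2 - 5*q - 24)/(q^2 - 4)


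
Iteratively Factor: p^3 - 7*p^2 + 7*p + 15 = (p + 1)*(p^2 - 8*p + 15) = (p - 3)*(p + 1)*(p - 5)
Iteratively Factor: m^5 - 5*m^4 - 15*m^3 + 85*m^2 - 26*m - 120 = (m - 3)*(m^4 - 2*m^3 - 21*m^2 + 22*m + 40) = (m - 3)*(m + 1)*(m^3 - 3*m^2 - 18*m + 40) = (m - 3)*(m + 1)*(m + 4)*(m^2 - 7*m + 10) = (m - 5)*(m - 3)*(m + 1)*(m + 4)*(m - 2)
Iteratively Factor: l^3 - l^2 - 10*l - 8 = (l + 1)*(l^2 - 2*l - 8) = (l - 4)*(l + 1)*(l + 2)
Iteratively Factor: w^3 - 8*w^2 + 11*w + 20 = (w + 1)*(w^2 - 9*w + 20) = (w - 4)*(w + 1)*(w - 5)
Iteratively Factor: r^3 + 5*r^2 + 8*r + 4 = (r + 2)*(r^2 + 3*r + 2) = (r + 1)*(r + 2)*(r + 2)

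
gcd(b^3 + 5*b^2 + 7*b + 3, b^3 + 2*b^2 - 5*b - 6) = b^2 + 4*b + 3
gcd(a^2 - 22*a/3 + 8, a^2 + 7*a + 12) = 1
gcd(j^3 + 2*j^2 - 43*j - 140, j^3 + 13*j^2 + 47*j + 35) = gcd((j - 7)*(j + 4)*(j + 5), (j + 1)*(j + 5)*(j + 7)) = j + 5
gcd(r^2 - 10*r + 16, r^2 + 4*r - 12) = r - 2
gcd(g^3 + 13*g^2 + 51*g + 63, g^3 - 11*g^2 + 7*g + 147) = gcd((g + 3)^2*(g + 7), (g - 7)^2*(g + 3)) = g + 3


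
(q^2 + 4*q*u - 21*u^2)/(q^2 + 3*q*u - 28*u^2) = (q - 3*u)/(q - 4*u)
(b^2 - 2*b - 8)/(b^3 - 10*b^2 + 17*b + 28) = (b + 2)/(b^2 - 6*b - 7)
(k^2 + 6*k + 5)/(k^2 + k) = (k + 5)/k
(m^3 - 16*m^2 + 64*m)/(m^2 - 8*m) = m - 8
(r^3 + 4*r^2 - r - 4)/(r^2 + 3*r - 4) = r + 1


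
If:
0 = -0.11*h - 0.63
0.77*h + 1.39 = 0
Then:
No Solution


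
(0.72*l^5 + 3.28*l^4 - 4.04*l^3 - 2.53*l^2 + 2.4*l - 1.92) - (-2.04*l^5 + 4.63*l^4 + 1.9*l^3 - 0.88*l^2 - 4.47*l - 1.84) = 2.76*l^5 - 1.35*l^4 - 5.94*l^3 - 1.65*l^2 + 6.87*l - 0.0799999999999998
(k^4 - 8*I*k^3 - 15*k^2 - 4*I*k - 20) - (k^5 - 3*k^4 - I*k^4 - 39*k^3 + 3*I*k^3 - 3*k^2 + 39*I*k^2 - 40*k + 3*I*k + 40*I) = -k^5 + 4*k^4 + I*k^4 + 39*k^3 - 11*I*k^3 - 12*k^2 - 39*I*k^2 + 40*k - 7*I*k - 20 - 40*I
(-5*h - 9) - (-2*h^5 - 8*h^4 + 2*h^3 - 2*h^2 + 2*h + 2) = 2*h^5 + 8*h^4 - 2*h^3 + 2*h^2 - 7*h - 11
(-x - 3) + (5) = 2 - x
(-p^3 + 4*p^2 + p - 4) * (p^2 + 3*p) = -p^5 + p^4 + 13*p^3 - p^2 - 12*p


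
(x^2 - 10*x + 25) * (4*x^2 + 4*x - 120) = 4*x^4 - 36*x^3 - 60*x^2 + 1300*x - 3000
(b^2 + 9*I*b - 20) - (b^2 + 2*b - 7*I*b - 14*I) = -2*b + 16*I*b - 20 + 14*I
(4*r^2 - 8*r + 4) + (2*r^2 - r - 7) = 6*r^2 - 9*r - 3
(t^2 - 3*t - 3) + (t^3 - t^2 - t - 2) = t^3 - 4*t - 5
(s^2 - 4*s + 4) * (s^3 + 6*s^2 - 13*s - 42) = s^5 + 2*s^4 - 33*s^3 + 34*s^2 + 116*s - 168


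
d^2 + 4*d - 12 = (d - 2)*(d + 6)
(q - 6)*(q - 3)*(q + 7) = q^3 - 2*q^2 - 45*q + 126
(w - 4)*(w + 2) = w^2 - 2*w - 8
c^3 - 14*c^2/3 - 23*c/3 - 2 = (c - 6)*(c + 1/3)*(c + 1)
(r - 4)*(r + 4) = r^2 - 16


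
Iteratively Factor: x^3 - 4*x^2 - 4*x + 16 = (x + 2)*(x^2 - 6*x + 8) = (x - 4)*(x + 2)*(x - 2)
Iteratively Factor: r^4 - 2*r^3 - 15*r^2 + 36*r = (r - 3)*(r^3 + r^2 - 12*r) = r*(r - 3)*(r^2 + r - 12) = r*(r - 3)*(r + 4)*(r - 3)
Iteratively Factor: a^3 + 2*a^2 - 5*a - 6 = (a + 3)*(a^2 - a - 2) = (a - 2)*(a + 3)*(a + 1)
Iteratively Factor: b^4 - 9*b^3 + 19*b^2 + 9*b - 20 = (b + 1)*(b^3 - 10*b^2 + 29*b - 20) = (b - 1)*(b + 1)*(b^2 - 9*b + 20) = (b - 5)*(b - 1)*(b + 1)*(b - 4)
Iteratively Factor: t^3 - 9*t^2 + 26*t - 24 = (t - 2)*(t^2 - 7*t + 12) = (t - 3)*(t - 2)*(t - 4)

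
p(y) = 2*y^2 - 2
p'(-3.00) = -12.00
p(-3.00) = 16.00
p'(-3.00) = -12.00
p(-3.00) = 16.00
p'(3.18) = 12.72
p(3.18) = 18.22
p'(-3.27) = -13.08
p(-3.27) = 19.39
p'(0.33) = 1.32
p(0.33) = -1.78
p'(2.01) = 8.04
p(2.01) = 6.08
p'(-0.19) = -0.76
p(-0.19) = -1.93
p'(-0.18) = -0.72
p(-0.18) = -1.94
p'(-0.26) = -1.04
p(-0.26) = -1.86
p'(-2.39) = -9.56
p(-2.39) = 9.42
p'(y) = 4*y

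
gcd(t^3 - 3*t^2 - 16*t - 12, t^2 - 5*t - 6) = t^2 - 5*t - 6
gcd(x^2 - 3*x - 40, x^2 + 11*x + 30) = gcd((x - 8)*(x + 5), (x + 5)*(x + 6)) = x + 5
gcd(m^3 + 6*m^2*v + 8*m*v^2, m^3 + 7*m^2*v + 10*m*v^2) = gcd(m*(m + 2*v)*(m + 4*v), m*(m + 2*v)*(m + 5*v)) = m^2 + 2*m*v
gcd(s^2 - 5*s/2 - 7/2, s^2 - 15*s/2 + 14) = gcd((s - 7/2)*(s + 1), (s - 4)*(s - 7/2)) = s - 7/2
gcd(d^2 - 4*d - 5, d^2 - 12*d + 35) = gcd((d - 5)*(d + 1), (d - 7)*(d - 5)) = d - 5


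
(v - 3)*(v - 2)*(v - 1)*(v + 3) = v^4 - 3*v^3 - 7*v^2 + 27*v - 18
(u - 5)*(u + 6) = u^2 + u - 30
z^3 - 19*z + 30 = (z - 3)*(z - 2)*(z + 5)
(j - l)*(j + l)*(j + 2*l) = j^3 + 2*j^2*l - j*l^2 - 2*l^3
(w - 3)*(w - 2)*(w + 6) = w^3 + w^2 - 24*w + 36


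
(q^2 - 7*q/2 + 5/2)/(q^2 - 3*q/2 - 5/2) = (q - 1)/(q + 1)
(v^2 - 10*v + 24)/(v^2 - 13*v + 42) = (v - 4)/(v - 7)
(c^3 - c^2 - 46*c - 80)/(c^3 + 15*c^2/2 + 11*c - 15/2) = 2*(c^2 - 6*c - 16)/(2*c^2 + 5*c - 3)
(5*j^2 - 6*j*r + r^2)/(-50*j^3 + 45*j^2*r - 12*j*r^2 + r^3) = (-j + r)/(10*j^2 - 7*j*r + r^2)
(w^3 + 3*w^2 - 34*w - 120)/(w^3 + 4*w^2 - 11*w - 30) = (w^2 - 2*w - 24)/(w^2 - w - 6)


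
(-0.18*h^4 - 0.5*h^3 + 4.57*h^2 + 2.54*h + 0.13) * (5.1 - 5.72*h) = 1.0296*h^5 + 1.942*h^4 - 28.6904*h^3 + 8.7782*h^2 + 12.2104*h + 0.663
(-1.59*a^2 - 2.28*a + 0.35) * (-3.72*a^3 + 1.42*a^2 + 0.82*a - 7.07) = 5.9148*a^5 + 6.2238*a^4 - 5.8434*a^3 + 9.8687*a^2 + 16.4066*a - 2.4745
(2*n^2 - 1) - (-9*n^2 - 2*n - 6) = 11*n^2 + 2*n + 5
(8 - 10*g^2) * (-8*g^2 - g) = 80*g^4 + 10*g^3 - 64*g^2 - 8*g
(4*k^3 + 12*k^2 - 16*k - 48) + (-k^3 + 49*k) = 3*k^3 + 12*k^2 + 33*k - 48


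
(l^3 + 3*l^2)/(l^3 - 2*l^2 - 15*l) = l/(l - 5)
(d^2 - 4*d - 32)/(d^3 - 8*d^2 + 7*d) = (d^2 - 4*d - 32)/(d*(d^2 - 8*d + 7))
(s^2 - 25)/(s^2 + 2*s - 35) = (s + 5)/(s + 7)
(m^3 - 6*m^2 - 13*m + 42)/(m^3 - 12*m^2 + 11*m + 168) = (m - 2)/(m - 8)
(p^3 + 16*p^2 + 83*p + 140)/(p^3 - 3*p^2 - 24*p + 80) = (p^2 + 11*p + 28)/(p^2 - 8*p + 16)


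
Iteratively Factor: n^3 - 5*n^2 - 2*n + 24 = (n - 4)*(n^2 - n - 6) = (n - 4)*(n - 3)*(n + 2)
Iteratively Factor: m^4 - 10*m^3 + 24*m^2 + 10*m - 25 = (m - 5)*(m^3 - 5*m^2 - m + 5) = (m - 5)*(m + 1)*(m^2 - 6*m + 5) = (m - 5)^2*(m + 1)*(m - 1)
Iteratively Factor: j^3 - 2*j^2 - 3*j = (j)*(j^2 - 2*j - 3) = j*(j - 3)*(j + 1)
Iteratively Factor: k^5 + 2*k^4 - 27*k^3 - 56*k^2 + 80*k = (k)*(k^4 + 2*k^3 - 27*k^2 - 56*k + 80) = k*(k + 4)*(k^3 - 2*k^2 - 19*k + 20) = k*(k - 1)*(k + 4)*(k^2 - k - 20) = k*(k - 5)*(k - 1)*(k + 4)*(k + 4)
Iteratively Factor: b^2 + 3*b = (b)*(b + 3)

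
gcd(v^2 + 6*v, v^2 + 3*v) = v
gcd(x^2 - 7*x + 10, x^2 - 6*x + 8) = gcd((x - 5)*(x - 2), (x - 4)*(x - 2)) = x - 2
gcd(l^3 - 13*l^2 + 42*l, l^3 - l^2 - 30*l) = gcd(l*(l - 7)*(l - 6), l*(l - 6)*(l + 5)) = l^2 - 6*l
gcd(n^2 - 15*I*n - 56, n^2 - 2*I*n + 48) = n - 8*I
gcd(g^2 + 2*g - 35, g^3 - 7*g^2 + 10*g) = g - 5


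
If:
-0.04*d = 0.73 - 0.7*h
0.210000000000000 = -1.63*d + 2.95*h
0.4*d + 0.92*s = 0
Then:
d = 1.96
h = 1.15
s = -0.85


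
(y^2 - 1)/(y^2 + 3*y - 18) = (y^2 - 1)/(y^2 + 3*y - 18)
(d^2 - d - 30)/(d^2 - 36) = (d + 5)/(d + 6)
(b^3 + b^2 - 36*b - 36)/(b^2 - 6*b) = b + 7 + 6/b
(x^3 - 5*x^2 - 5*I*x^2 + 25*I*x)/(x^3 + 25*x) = (x - 5)/(x + 5*I)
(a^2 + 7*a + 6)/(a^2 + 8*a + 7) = (a + 6)/(a + 7)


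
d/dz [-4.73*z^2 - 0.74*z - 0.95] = -9.46*z - 0.74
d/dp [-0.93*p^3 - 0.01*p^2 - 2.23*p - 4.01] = -2.79*p^2 - 0.02*p - 2.23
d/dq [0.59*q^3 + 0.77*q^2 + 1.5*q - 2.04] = 1.77*q^2 + 1.54*q + 1.5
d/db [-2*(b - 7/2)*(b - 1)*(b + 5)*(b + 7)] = -8*b^3 - 45*b^2 + 62*b + 231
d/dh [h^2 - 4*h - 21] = 2*h - 4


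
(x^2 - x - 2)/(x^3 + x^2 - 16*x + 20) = (x + 1)/(x^2 + 3*x - 10)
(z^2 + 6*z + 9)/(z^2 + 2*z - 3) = (z + 3)/(z - 1)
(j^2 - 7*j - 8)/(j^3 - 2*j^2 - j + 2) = (j - 8)/(j^2 - 3*j + 2)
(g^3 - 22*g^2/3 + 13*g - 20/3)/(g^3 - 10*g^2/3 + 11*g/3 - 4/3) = (g - 5)/(g - 1)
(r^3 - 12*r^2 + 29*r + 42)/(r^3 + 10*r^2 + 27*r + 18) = (r^2 - 13*r + 42)/(r^2 + 9*r + 18)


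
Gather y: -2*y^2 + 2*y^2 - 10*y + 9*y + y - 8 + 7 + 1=0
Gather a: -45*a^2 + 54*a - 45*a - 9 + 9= -45*a^2 + 9*a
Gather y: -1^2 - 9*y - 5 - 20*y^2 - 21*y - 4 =-20*y^2 - 30*y - 10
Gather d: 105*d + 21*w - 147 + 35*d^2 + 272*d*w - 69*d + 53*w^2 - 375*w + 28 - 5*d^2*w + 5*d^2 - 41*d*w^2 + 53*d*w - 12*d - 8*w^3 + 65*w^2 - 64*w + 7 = d^2*(40 - 5*w) + d*(-41*w^2 + 325*w + 24) - 8*w^3 + 118*w^2 - 418*w - 112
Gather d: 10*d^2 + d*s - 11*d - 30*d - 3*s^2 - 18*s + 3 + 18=10*d^2 + d*(s - 41) - 3*s^2 - 18*s + 21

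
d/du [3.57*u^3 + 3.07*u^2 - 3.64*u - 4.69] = 10.71*u^2 + 6.14*u - 3.64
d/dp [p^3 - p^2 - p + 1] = 3*p^2 - 2*p - 1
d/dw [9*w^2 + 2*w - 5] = 18*w + 2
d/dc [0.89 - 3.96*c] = -3.96000000000000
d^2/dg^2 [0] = 0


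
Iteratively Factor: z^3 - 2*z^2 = (z - 2)*(z^2) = z*(z - 2)*(z)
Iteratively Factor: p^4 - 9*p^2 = (p + 3)*(p^3 - 3*p^2) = (p - 3)*(p + 3)*(p^2) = p*(p - 3)*(p + 3)*(p)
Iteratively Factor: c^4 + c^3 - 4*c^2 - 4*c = (c + 1)*(c^3 - 4*c) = c*(c + 1)*(c^2 - 4) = c*(c + 1)*(c + 2)*(c - 2)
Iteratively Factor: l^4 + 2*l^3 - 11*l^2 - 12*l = (l + 1)*(l^3 + l^2 - 12*l) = l*(l + 1)*(l^2 + l - 12) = l*(l + 1)*(l + 4)*(l - 3)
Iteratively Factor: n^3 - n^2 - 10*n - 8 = (n + 2)*(n^2 - 3*n - 4) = (n - 4)*(n + 2)*(n + 1)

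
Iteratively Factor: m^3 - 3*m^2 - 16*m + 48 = (m - 3)*(m^2 - 16) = (m - 4)*(m - 3)*(m + 4)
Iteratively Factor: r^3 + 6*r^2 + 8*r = (r + 2)*(r^2 + 4*r) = (r + 2)*(r + 4)*(r)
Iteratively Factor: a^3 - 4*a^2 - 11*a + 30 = (a + 3)*(a^2 - 7*a + 10) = (a - 5)*(a + 3)*(a - 2)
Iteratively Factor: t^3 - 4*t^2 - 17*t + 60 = (t - 3)*(t^2 - t - 20) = (t - 5)*(t - 3)*(t + 4)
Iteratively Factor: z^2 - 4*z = (z - 4)*(z)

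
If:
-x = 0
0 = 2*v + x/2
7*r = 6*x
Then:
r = 0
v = 0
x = 0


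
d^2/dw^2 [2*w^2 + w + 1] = 4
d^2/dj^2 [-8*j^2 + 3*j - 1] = -16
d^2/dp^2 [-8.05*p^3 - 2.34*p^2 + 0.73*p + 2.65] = -48.3*p - 4.68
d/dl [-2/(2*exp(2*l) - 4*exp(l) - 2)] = 2*(exp(l) - 1)*exp(l)/(-exp(2*l) + 2*exp(l) + 1)^2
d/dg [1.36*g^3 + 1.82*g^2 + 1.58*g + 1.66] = 4.08*g^2 + 3.64*g + 1.58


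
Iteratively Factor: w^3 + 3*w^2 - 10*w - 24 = (w - 3)*(w^2 + 6*w + 8) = (w - 3)*(w + 2)*(w + 4)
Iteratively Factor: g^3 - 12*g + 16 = (g + 4)*(g^2 - 4*g + 4) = (g - 2)*(g + 4)*(g - 2)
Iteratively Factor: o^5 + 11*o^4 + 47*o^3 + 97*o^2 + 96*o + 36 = (o + 3)*(o^4 + 8*o^3 + 23*o^2 + 28*o + 12) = (o + 2)*(o + 3)*(o^3 + 6*o^2 + 11*o + 6) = (o + 1)*(o + 2)*(o + 3)*(o^2 + 5*o + 6) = (o + 1)*(o + 2)*(o + 3)^2*(o + 2)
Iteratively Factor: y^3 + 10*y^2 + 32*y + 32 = (y + 4)*(y^2 + 6*y + 8) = (y + 2)*(y + 4)*(y + 4)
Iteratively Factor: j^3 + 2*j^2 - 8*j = (j - 2)*(j^2 + 4*j) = j*(j - 2)*(j + 4)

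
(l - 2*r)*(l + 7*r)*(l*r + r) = l^3*r + 5*l^2*r^2 + l^2*r - 14*l*r^3 + 5*l*r^2 - 14*r^3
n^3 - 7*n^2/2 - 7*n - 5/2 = (n - 5)*(n + 1/2)*(n + 1)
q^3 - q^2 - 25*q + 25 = (q - 5)*(q - 1)*(q + 5)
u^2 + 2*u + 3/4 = (u + 1/2)*(u + 3/2)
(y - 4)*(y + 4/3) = y^2 - 8*y/3 - 16/3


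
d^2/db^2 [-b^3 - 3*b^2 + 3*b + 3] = -6*b - 6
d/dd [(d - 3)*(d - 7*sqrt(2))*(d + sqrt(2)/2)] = 3*d^2 - 13*sqrt(2)*d - 6*d - 7 + 39*sqrt(2)/2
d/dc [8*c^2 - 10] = 16*c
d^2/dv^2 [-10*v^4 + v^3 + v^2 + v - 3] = -120*v^2 + 6*v + 2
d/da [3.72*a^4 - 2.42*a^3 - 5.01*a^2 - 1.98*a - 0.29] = 14.88*a^3 - 7.26*a^2 - 10.02*a - 1.98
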